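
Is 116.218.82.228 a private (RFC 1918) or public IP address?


RFC 1918 private ranges:
  10.0.0.0/8 (10.0.0.0 - 10.255.255.255)
  172.16.0.0/12 (172.16.0.0 - 172.31.255.255)
  192.168.0.0/16 (192.168.0.0 - 192.168.255.255)
Public (not in any RFC 1918 range)


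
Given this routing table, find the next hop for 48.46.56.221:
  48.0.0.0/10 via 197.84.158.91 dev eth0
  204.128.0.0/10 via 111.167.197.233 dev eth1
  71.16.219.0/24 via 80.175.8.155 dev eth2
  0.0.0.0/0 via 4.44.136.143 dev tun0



Longest prefix match for 48.46.56.221:
  /10 48.0.0.0: MATCH
  /10 204.128.0.0: no
  /24 71.16.219.0: no
  /0 0.0.0.0: MATCH
Selected: next-hop 197.84.158.91 via eth0 (matched /10)


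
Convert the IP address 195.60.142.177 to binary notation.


195 = 11000011
60 = 00111100
142 = 10001110
177 = 10110001
Binary: 11000011.00111100.10001110.10110001


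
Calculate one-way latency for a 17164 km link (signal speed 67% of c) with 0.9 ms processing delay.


Speed = 0.67 * 3e5 km/s = 201000 km/s
Propagation delay = 17164 / 201000 = 0.0854 s = 85.393 ms
Processing delay = 0.9 ms
Total one-way latency = 86.293 ms


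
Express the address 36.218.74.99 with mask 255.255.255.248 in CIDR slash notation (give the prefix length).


Binary: 11111111.11111111.11111111.11111000
Count leading 1s
Prefix: /29


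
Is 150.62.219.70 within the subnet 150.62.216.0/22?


Subnet network: 150.62.216.0
Test IP AND mask: 150.62.216.0
Yes, 150.62.219.70 is in 150.62.216.0/22


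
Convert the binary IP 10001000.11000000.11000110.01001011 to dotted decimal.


10001000 = 136
11000000 = 192
11000110 = 198
01001011 = 75
IP: 136.192.198.75


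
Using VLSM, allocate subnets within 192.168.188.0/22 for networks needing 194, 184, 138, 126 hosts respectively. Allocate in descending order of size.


194 hosts -> /24 (254 usable): 192.168.188.0/24
184 hosts -> /24 (254 usable): 192.168.189.0/24
138 hosts -> /24 (254 usable): 192.168.190.0/24
126 hosts -> /25 (126 usable): 192.168.191.0/25
Allocation: 192.168.188.0/24 (194 hosts, 254 usable); 192.168.189.0/24 (184 hosts, 254 usable); 192.168.190.0/24 (138 hosts, 254 usable); 192.168.191.0/25 (126 hosts, 126 usable)


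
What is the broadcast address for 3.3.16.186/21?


Network: 3.3.16.0/21
Host bits = 11
Set all host bits to 1:
Broadcast: 3.3.23.255


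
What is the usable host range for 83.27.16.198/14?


Network: 83.24.0.0
Broadcast: 83.27.255.255
First usable = network + 1
Last usable = broadcast - 1
Range: 83.24.0.1 to 83.27.255.254


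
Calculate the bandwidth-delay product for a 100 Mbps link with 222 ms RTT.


BDP = bandwidth * RTT
= 100 Mbps * 222 ms
= 100 * 1e6 * 222 / 1000 bits
= 22200000 bits
= 2775000 bytes
= 2709.9609 KB
BDP = 22200000 bits (2775000 bytes)


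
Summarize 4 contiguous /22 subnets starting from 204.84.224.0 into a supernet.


Original prefix: /22
Number of subnets: 4 = 2^2
New prefix = 22 - 2 = 20
Supernet: 204.84.224.0/20


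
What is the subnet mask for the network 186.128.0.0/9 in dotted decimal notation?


/9 means 9 network bits, 23 host bits
Binary: 11111111100000000000000000000000
Mask: 255.128.0.0


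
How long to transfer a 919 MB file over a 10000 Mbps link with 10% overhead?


Effective throughput = 10000 * (1 - 10/100) = 9000 Mbps
File size in Mb = 919 * 8 = 7352 Mb
Time = 7352 / 9000
Time = 0.8169 seconds


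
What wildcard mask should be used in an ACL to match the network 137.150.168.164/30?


Subnet mask: 255.255.255.252
Wildcard = 255.255.255.255 - subnet mask
255 - 255 = 0
255 - 255 = 0
255 - 255 = 0
255 - 252 = 3
Wildcard: 0.0.0.3


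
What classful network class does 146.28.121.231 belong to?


First octet: 146
Binary: 10010010
10xxxxxx -> Class B (128-191)
Class B, default mask 255.255.0.0 (/16)


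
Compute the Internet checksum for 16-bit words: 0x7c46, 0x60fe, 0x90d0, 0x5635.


Sum all words (with carry folding):
+ 0x7c46 = 0x7c46
+ 0x60fe = 0xdd44
+ 0x90d0 = 0x6e15
+ 0x5635 = 0xc44a
One's complement: ~0xc44a
Checksum = 0x3bb5


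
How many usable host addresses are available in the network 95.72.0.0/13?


Host bits = 32 - 13 = 19
Total addresses = 2^19 = 524288
Usable = total - 2 (network and broadcast)
Usable hosts: 524286


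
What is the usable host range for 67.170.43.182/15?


Network: 67.170.0.0
Broadcast: 67.171.255.255
First usable = network + 1
Last usable = broadcast - 1
Range: 67.170.0.1 to 67.171.255.254


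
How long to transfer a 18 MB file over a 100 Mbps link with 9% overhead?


Effective throughput = 100 * (1 - 9/100) = 91 Mbps
File size in Mb = 18 * 8 = 144 Mb
Time = 144 / 91
Time = 1.5824 seconds


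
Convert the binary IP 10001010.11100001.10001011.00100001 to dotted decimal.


10001010 = 138
11100001 = 225
10001011 = 139
00100001 = 33
IP: 138.225.139.33


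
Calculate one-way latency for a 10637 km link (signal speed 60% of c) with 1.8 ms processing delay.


Speed = 0.6 * 3e5 km/s = 180000 km/s
Propagation delay = 10637 / 180000 = 0.0591 s = 59.0944 ms
Processing delay = 1.8 ms
Total one-way latency = 60.8944 ms


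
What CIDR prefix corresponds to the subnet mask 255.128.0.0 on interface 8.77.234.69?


Binary: 11111111.10000000.00000000.00000000
Count leading 1s
Prefix: /9


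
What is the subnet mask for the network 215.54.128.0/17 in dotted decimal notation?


/17 means 17 network bits, 15 host bits
Binary: 11111111111111111000000000000000
Mask: 255.255.128.0


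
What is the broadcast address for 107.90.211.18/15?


Network: 107.90.0.0/15
Host bits = 17
Set all host bits to 1:
Broadcast: 107.91.255.255


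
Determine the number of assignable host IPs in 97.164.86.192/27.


Host bits = 32 - 27 = 5
Total addresses = 2^5 = 32
Usable = total - 2 (network and broadcast)
Usable hosts: 30


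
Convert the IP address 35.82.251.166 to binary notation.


35 = 00100011
82 = 01010010
251 = 11111011
166 = 10100110
Binary: 00100011.01010010.11111011.10100110


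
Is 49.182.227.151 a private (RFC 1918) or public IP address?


RFC 1918 private ranges:
  10.0.0.0/8 (10.0.0.0 - 10.255.255.255)
  172.16.0.0/12 (172.16.0.0 - 172.31.255.255)
  192.168.0.0/16 (192.168.0.0 - 192.168.255.255)
Public (not in any RFC 1918 range)


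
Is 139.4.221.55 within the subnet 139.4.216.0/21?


Subnet network: 139.4.216.0
Test IP AND mask: 139.4.216.0
Yes, 139.4.221.55 is in 139.4.216.0/21


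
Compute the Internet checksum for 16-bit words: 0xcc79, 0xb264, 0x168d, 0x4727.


Sum all words (with carry folding):
+ 0xcc79 = 0xcc79
+ 0xb264 = 0x7ede
+ 0x168d = 0x956b
+ 0x4727 = 0xdc92
One's complement: ~0xdc92
Checksum = 0x236d


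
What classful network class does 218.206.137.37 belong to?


First octet: 218
Binary: 11011010
110xxxxx -> Class C (192-223)
Class C, default mask 255.255.255.0 (/24)


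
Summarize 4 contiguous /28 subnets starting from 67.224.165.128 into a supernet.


Original prefix: /28
Number of subnets: 4 = 2^2
New prefix = 28 - 2 = 26
Supernet: 67.224.165.128/26


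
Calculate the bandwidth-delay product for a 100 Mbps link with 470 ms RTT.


BDP = bandwidth * RTT
= 100 Mbps * 470 ms
= 100 * 1e6 * 470 / 1000 bits
= 47000000 bits
= 5875000 bytes
= 5737.3047 KB
BDP = 47000000 bits (5875000 bytes)


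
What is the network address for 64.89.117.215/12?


IP:   01000000.01011001.01110101.11010111
Mask: 11111111.11110000.00000000.00000000
AND operation:
Net:  01000000.01010000.00000000.00000000
Network: 64.80.0.0/12


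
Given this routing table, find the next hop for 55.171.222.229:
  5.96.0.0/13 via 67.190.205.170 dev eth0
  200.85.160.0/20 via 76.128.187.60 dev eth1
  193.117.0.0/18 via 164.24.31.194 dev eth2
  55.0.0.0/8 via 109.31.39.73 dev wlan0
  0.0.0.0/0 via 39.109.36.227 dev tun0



Longest prefix match for 55.171.222.229:
  /13 5.96.0.0: no
  /20 200.85.160.0: no
  /18 193.117.0.0: no
  /8 55.0.0.0: MATCH
  /0 0.0.0.0: MATCH
Selected: next-hop 109.31.39.73 via wlan0 (matched /8)


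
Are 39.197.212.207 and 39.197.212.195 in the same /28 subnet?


Mask: 255.255.255.240
39.197.212.207 AND mask = 39.197.212.192
39.197.212.195 AND mask = 39.197.212.192
Yes, same subnet (39.197.212.192)


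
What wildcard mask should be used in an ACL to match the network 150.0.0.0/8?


Subnet mask: 255.0.0.0
Wildcard = 255.255.255.255 - subnet mask
255 - 255 = 0
255 - 0 = 255
255 - 0 = 255
255 - 0 = 255
Wildcard: 0.255.255.255


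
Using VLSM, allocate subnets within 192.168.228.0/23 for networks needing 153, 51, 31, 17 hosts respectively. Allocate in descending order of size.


153 hosts -> /24 (254 usable): 192.168.228.0/24
51 hosts -> /26 (62 usable): 192.168.229.0/26
31 hosts -> /26 (62 usable): 192.168.229.64/26
17 hosts -> /27 (30 usable): 192.168.229.128/27
Allocation: 192.168.228.0/24 (153 hosts, 254 usable); 192.168.229.0/26 (51 hosts, 62 usable); 192.168.229.64/26 (31 hosts, 62 usable); 192.168.229.128/27 (17 hosts, 30 usable)


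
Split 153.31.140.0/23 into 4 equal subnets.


New prefix = 23 + 2 = 25
Each subnet has 128 addresses
  153.31.140.0/25
  153.31.140.128/25
  153.31.141.0/25
  153.31.141.128/25
Subnets: 153.31.140.0/25, 153.31.140.128/25, 153.31.141.0/25, 153.31.141.128/25


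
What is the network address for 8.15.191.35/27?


IP:   00001000.00001111.10111111.00100011
Mask: 11111111.11111111.11111111.11100000
AND operation:
Net:  00001000.00001111.10111111.00100000
Network: 8.15.191.32/27


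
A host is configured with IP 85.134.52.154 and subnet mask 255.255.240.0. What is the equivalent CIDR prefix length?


Binary: 11111111.11111111.11110000.00000000
Count leading 1s
Prefix: /20


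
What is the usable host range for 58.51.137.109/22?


Network: 58.51.136.0
Broadcast: 58.51.139.255
First usable = network + 1
Last usable = broadcast - 1
Range: 58.51.136.1 to 58.51.139.254


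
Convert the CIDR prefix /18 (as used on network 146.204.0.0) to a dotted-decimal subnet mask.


/18 means 18 network bits, 14 host bits
Binary: 11111111111111111100000000000000
Mask: 255.255.192.0


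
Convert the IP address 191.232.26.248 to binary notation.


191 = 10111111
232 = 11101000
26 = 00011010
248 = 11111000
Binary: 10111111.11101000.00011010.11111000


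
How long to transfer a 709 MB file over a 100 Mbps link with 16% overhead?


Effective throughput = 100 * (1 - 16/100) = 84 Mbps
File size in Mb = 709 * 8 = 5672 Mb
Time = 5672 / 84
Time = 67.5238 seconds


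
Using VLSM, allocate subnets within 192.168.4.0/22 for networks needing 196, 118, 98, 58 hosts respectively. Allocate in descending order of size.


196 hosts -> /24 (254 usable): 192.168.4.0/24
118 hosts -> /25 (126 usable): 192.168.5.0/25
98 hosts -> /25 (126 usable): 192.168.5.128/25
58 hosts -> /26 (62 usable): 192.168.6.0/26
Allocation: 192.168.4.0/24 (196 hosts, 254 usable); 192.168.5.0/25 (118 hosts, 126 usable); 192.168.5.128/25 (98 hosts, 126 usable); 192.168.6.0/26 (58 hosts, 62 usable)


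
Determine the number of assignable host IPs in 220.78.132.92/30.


Host bits = 32 - 30 = 2
Total addresses = 2^2 = 4
Usable = total - 2 (network and broadcast)
Usable hosts: 2


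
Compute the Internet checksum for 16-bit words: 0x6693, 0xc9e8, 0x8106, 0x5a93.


Sum all words (with carry folding):
+ 0x6693 = 0x6693
+ 0xc9e8 = 0x307c
+ 0x8106 = 0xb182
+ 0x5a93 = 0x0c16
One's complement: ~0x0c16
Checksum = 0xf3e9


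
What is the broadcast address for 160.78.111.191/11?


Network: 160.64.0.0/11
Host bits = 21
Set all host bits to 1:
Broadcast: 160.95.255.255


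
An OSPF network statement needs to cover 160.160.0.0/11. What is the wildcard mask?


Subnet mask: 255.224.0.0
Wildcard = 255.255.255.255 - subnet mask
255 - 255 = 0
255 - 224 = 31
255 - 0 = 255
255 - 0 = 255
Wildcard: 0.31.255.255


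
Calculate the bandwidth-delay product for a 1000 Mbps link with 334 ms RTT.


BDP = bandwidth * RTT
= 1000 Mbps * 334 ms
= 1000 * 1e6 * 334 / 1000 bits
= 334000000 bits
= 41750000 bytes
= 40771.4844 KB
BDP = 334000000 bits (41750000 bytes)


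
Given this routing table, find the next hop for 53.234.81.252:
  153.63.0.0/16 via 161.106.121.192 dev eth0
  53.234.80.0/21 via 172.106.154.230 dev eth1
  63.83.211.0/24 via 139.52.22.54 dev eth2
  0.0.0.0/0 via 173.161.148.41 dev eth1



Longest prefix match for 53.234.81.252:
  /16 153.63.0.0: no
  /21 53.234.80.0: MATCH
  /24 63.83.211.0: no
  /0 0.0.0.0: MATCH
Selected: next-hop 172.106.154.230 via eth1 (matched /21)


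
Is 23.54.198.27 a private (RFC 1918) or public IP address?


RFC 1918 private ranges:
  10.0.0.0/8 (10.0.0.0 - 10.255.255.255)
  172.16.0.0/12 (172.16.0.0 - 172.31.255.255)
  192.168.0.0/16 (192.168.0.0 - 192.168.255.255)
Public (not in any RFC 1918 range)


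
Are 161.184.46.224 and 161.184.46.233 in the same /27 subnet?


Mask: 255.255.255.224
161.184.46.224 AND mask = 161.184.46.224
161.184.46.233 AND mask = 161.184.46.224
Yes, same subnet (161.184.46.224)


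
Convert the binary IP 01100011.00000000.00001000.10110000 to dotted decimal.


01100011 = 99
00000000 = 0
00001000 = 8
10110000 = 176
IP: 99.0.8.176


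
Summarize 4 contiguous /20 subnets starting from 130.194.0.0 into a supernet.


Original prefix: /20
Number of subnets: 4 = 2^2
New prefix = 20 - 2 = 18
Supernet: 130.194.0.0/18


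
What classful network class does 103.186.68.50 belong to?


First octet: 103
Binary: 01100111
0xxxxxxx -> Class A (1-126)
Class A, default mask 255.0.0.0 (/8)


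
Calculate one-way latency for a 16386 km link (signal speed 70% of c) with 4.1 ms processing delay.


Speed = 0.7 * 3e5 km/s = 210000 km/s
Propagation delay = 16386 / 210000 = 0.078 s = 78.0286 ms
Processing delay = 4.1 ms
Total one-way latency = 82.1286 ms


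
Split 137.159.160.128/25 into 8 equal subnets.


New prefix = 25 + 3 = 28
Each subnet has 16 addresses
  137.159.160.128/28
  137.159.160.144/28
  137.159.160.160/28
  137.159.160.176/28
  137.159.160.192/28
  137.159.160.208/28
  137.159.160.224/28
  137.159.160.240/28
Subnets: 137.159.160.128/28, 137.159.160.144/28, 137.159.160.160/28, 137.159.160.176/28, 137.159.160.192/28, 137.159.160.208/28, 137.159.160.224/28, 137.159.160.240/28


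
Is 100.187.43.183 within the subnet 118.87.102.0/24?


Subnet network: 118.87.102.0
Test IP AND mask: 100.187.43.0
No, 100.187.43.183 is not in 118.87.102.0/24


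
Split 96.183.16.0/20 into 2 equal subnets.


New prefix = 20 + 1 = 21
Each subnet has 2048 addresses
  96.183.16.0/21
  96.183.24.0/21
Subnets: 96.183.16.0/21, 96.183.24.0/21


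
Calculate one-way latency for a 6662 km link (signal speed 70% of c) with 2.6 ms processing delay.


Speed = 0.7 * 3e5 km/s = 210000 km/s
Propagation delay = 6662 / 210000 = 0.0317 s = 31.7238 ms
Processing delay = 2.6 ms
Total one-way latency = 34.3238 ms


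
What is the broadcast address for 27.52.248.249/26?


Network: 27.52.248.192/26
Host bits = 6
Set all host bits to 1:
Broadcast: 27.52.248.255


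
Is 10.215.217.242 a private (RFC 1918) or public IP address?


RFC 1918 private ranges:
  10.0.0.0/8 (10.0.0.0 - 10.255.255.255)
  172.16.0.0/12 (172.16.0.0 - 172.31.255.255)
  192.168.0.0/16 (192.168.0.0 - 192.168.255.255)
Private (in 10.0.0.0/8)


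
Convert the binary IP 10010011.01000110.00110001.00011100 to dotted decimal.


10010011 = 147
01000110 = 70
00110001 = 49
00011100 = 28
IP: 147.70.49.28


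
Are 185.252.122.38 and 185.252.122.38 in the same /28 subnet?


Mask: 255.255.255.240
185.252.122.38 AND mask = 185.252.122.32
185.252.122.38 AND mask = 185.252.122.32
Yes, same subnet (185.252.122.32)


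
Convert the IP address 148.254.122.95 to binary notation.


148 = 10010100
254 = 11111110
122 = 01111010
95 = 01011111
Binary: 10010100.11111110.01111010.01011111


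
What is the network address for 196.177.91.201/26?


IP:   11000100.10110001.01011011.11001001
Mask: 11111111.11111111.11111111.11000000
AND operation:
Net:  11000100.10110001.01011011.11000000
Network: 196.177.91.192/26


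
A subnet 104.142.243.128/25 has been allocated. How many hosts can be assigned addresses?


Host bits = 32 - 25 = 7
Total addresses = 2^7 = 128
Usable = total - 2 (network and broadcast)
Usable hosts: 126


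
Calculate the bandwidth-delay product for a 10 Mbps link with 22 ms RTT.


BDP = bandwidth * RTT
= 10 Mbps * 22 ms
= 10 * 1e6 * 22 / 1000 bits
= 220000 bits
= 27500 bytes
= 26.8555 KB
BDP = 220000 bits (27500 bytes)


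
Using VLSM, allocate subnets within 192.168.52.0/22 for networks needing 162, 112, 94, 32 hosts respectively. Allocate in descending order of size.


162 hosts -> /24 (254 usable): 192.168.52.0/24
112 hosts -> /25 (126 usable): 192.168.53.0/25
94 hosts -> /25 (126 usable): 192.168.53.128/25
32 hosts -> /26 (62 usable): 192.168.54.0/26
Allocation: 192.168.52.0/24 (162 hosts, 254 usable); 192.168.53.0/25 (112 hosts, 126 usable); 192.168.53.128/25 (94 hosts, 126 usable); 192.168.54.0/26 (32 hosts, 62 usable)


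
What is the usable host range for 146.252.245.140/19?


Network: 146.252.224.0
Broadcast: 146.252.255.255
First usable = network + 1
Last usable = broadcast - 1
Range: 146.252.224.1 to 146.252.255.254


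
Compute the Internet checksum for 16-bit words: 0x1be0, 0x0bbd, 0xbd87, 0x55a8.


Sum all words (with carry folding):
+ 0x1be0 = 0x1be0
+ 0x0bbd = 0x279d
+ 0xbd87 = 0xe524
+ 0x55a8 = 0x3acd
One's complement: ~0x3acd
Checksum = 0xc532


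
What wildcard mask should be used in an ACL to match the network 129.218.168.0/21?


Subnet mask: 255.255.248.0
Wildcard = 255.255.255.255 - subnet mask
255 - 255 = 0
255 - 255 = 0
255 - 248 = 7
255 - 0 = 255
Wildcard: 0.0.7.255


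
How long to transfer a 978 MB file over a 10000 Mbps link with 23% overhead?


Effective throughput = 10000 * (1 - 23/100) = 7700 Mbps
File size in Mb = 978 * 8 = 7824 Mb
Time = 7824 / 7700
Time = 1.0161 seconds


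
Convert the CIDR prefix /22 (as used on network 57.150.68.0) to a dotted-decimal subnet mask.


/22 means 22 network bits, 10 host bits
Binary: 11111111111111111111110000000000
Mask: 255.255.252.0


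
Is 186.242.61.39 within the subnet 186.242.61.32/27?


Subnet network: 186.242.61.32
Test IP AND mask: 186.242.61.32
Yes, 186.242.61.39 is in 186.242.61.32/27


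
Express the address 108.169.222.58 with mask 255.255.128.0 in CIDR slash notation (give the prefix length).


Binary: 11111111.11111111.10000000.00000000
Count leading 1s
Prefix: /17


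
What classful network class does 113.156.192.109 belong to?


First octet: 113
Binary: 01110001
0xxxxxxx -> Class A (1-126)
Class A, default mask 255.0.0.0 (/8)


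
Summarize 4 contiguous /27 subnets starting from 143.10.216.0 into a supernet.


Original prefix: /27
Number of subnets: 4 = 2^2
New prefix = 27 - 2 = 25
Supernet: 143.10.216.0/25


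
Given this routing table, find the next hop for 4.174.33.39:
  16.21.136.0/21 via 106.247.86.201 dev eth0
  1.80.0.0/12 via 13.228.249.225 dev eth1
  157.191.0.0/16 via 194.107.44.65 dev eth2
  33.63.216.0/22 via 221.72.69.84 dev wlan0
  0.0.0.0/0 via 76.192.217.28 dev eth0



Longest prefix match for 4.174.33.39:
  /21 16.21.136.0: no
  /12 1.80.0.0: no
  /16 157.191.0.0: no
  /22 33.63.216.0: no
  /0 0.0.0.0: MATCH
Selected: next-hop 76.192.217.28 via eth0 (matched /0)


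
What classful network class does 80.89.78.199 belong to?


First octet: 80
Binary: 01010000
0xxxxxxx -> Class A (1-126)
Class A, default mask 255.0.0.0 (/8)


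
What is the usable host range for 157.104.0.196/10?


Network: 157.64.0.0
Broadcast: 157.127.255.255
First usable = network + 1
Last usable = broadcast - 1
Range: 157.64.0.1 to 157.127.255.254


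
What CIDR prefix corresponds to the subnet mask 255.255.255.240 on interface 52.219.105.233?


Binary: 11111111.11111111.11111111.11110000
Count leading 1s
Prefix: /28


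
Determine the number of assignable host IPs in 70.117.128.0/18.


Host bits = 32 - 18 = 14
Total addresses = 2^14 = 16384
Usable = total - 2 (network and broadcast)
Usable hosts: 16382


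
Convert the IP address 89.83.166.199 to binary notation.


89 = 01011001
83 = 01010011
166 = 10100110
199 = 11000111
Binary: 01011001.01010011.10100110.11000111


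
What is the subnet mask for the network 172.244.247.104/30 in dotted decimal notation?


/30 means 30 network bits, 2 host bits
Binary: 11111111111111111111111111111100
Mask: 255.255.255.252


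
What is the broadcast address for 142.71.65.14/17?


Network: 142.71.0.0/17
Host bits = 15
Set all host bits to 1:
Broadcast: 142.71.127.255


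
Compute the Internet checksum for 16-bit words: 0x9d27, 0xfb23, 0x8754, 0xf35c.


Sum all words (with carry folding):
+ 0x9d27 = 0x9d27
+ 0xfb23 = 0x984b
+ 0x8754 = 0x1fa0
+ 0xf35c = 0x12fd
One's complement: ~0x12fd
Checksum = 0xed02


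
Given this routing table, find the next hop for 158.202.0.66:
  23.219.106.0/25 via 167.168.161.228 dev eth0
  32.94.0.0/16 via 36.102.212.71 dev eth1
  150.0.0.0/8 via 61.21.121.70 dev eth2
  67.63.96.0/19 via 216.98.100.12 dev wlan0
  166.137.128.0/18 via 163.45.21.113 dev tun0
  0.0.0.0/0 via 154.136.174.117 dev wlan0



Longest prefix match for 158.202.0.66:
  /25 23.219.106.0: no
  /16 32.94.0.0: no
  /8 150.0.0.0: no
  /19 67.63.96.0: no
  /18 166.137.128.0: no
  /0 0.0.0.0: MATCH
Selected: next-hop 154.136.174.117 via wlan0 (matched /0)


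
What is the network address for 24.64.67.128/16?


IP:   00011000.01000000.01000011.10000000
Mask: 11111111.11111111.00000000.00000000
AND operation:
Net:  00011000.01000000.00000000.00000000
Network: 24.64.0.0/16


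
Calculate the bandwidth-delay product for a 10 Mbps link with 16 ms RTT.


BDP = bandwidth * RTT
= 10 Mbps * 16 ms
= 10 * 1e6 * 16 / 1000 bits
= 160000 bits
= 20000 bytes
= 19.5312 KB
BDP = 160000 bits (20000 bytes)


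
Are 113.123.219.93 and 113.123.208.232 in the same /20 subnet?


Mask: 255.255.240.0
113.123.219.93 AND mask = 113.123.208.0
113.123.208.232 AND mask = 113.123.208.0
Yes, same subnet (113.123.208.0)


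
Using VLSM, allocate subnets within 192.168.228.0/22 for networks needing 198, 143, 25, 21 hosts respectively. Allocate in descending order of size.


198 hosts -> /24 (254 usable): 192.168.228.0/24
143 hosts -> /24 (254 usable): 192.168.229.0/24
25 hosts -> /27 (30 usable): 192.168.230.0/27
21 hosts -> /27 (30 usable): 192.168.230.32/27
Allocation: 192.168.228.0/24 (198 hosts, 254 usable); 192.168.229.0/24 (143 hosts, 254 usable); 192.168.230.0/27 (25 hosts, 30 usable); 192.168.230.32/27 (21 hosts, 30 usable)


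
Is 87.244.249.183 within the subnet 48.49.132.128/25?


Subnet network: 48.49.132.128
Test IP AND mask: 87.244.249.128
No, 87.244.249.183 is not in 48.49.132.128/25


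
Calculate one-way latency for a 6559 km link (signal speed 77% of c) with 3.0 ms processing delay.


Speed = 0.77 * 3e5 km/s = 231000 km/s
Propagation delay = 6559 / 231000 = 0.0284 s = 28.3939 ms
Processing delay = 3.0 ms
Total one-way latency = 31.3939 ms


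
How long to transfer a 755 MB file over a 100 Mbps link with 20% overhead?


Effective throughput = 100 * (1 - 20/100) = 80 Mbps
File size in Mb = 755 * 8 = 6040 Mb
Time = 6040 / 80
Time = 75.5 seconds


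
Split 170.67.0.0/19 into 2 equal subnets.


New prefix = 19 + 1 = 20
Each subnet has 4096 addresses
  170.67.0.0/20
  170.67.16.0/20
Subnets: 170.67.0.0/20, 170.67.16.0/20


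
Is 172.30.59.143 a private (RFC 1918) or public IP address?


RFC 1918 private ranges:
  10.0.0.0/8 (10.0.0.0 - 10.255.255.255)
  172.16.0.0/12 (172.16.0.0 - 172.31.255.255)
  192.168.0.0/16 (192.168.0.0 - 192.168.255.255)
Private (in 172.16.0.0/12)


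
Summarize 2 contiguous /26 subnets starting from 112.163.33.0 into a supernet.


Original prefix: /26
Number of subnets: 2 = 2^1
New prefix = 26 - 1 = 25
Supernet: 112.163.33.0/25


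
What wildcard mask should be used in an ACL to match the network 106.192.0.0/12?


Subnet mask: 255.240.0.0
Wildcard = 255.255.255.255 - subnet mask
255 - 255 = 0
255 - 240 = 15
255 - 0 = 255
255 - 0 = 255
Wildcard: 0.15.255.255


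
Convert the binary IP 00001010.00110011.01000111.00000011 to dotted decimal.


00001010 = 10
00110011 = 51
01000111 = 71
00000011 = 3
IP: 10.51.71.3


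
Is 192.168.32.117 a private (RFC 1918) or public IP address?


RFC 1918 private ranges:
  10.0.0.0/8 (10.0.0.0 - 10.255.255.255)
  172.16.0.0/12 (172.16.0.0 - 172.31.255.255)
  192.168.0.0/16 (192.168.0.0 - 192.168.255.255)
Private (in 192.168.0.0/16)


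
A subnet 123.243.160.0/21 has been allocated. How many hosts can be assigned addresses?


Host bits = 32 - 21 = 11
Total addresses = 2^11 = 2048
Usable = total - 2 (network and broadcast)
Usable hosts: 2046


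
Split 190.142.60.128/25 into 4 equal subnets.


New prefix = 25 + 2 = 27
Each subnet has 32 addresses
  190.142.60.128/27
  190.142.60.160/27
  190.142.60.192/27
  190.142.60.224/27
Subnets: 190.142.60.128/27, 190.142.60.160/27, 190.142.60.192/27, 190.142.60.224/27


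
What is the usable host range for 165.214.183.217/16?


Network: 165.214.0.0
Broadcast: 165.214.255.255
First usable = network + 1
Last usable = broadcast - 1
Range: 165.214.0.1 to 165.214.255.254


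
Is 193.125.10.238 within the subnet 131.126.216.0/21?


Subnet network: 131.126.216.0
Test IP AND mask: 193.125.8.0
No, 193.125.10.238 is not in 131.126.216.0/21


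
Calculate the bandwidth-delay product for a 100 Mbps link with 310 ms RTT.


BDP = bandwidth * RTT
= 100 Mbps * 310 ms
= 100 * 1e6 * 310 / 1000 bits
= 31000000 bits
= 3875000 bytes
= 3784.1797 KB
BDP = 31000000 bits (3875000 bytes)


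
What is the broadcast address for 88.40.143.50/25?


Network: 88.40.143.0/25
Host bits = 7
Set all host bits to 1:
Broadcast: 88.40.143.127


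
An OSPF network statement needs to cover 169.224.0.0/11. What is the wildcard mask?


Subnet mask: 255.224.0.0
Wildcard = 255.255.255.255 - subnet mask
255 - 255 = 0
255 - 224 = 31
255 - 0 = 255
255 - 0 = 255
Wildcard: 0.31.255.255


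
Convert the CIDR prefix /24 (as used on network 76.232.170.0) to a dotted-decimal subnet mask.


/24 means 24 network bits, 8 host bits
Binary: 11111111111111111111111100000000
Mask: 255.255.255.0


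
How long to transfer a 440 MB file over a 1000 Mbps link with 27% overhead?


Effective throughput = 1000 * (1 - 27/100) = 730 Mbps
File size in Mb = 440 * 8 = 3520 Mb
Time = 3520 / 730
Time = 4.8219 seconds


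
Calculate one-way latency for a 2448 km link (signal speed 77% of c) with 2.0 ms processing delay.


Speed = 0.77 * 3e5 km/s = 231000 km/s
Propagation delay = 2448 / 231000 = 0.0106 s = 10.5974 ms
Processing delay = 2.0 ms
Total one-way latency = 12.5974 ms


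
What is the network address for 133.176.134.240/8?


IP:   10000101.10110000.10000110.11110000
Mask: 11111111.00000000.00000000.00000000
AND operation:
Net:  10000101.00000000.00000000.00000000
Network: 133.0.0.0/8


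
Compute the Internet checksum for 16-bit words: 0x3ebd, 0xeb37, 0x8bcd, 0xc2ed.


Sum all words (with carry folding):
+ 0x3ebd = 0x3ebd
+ 0xeb37 = 0x29f5
+ 0x8bcd = 0xb5c2
+ 0xc2ed = 0x78b0
One's complement: ~0x78b0
Checksum = 0x874f


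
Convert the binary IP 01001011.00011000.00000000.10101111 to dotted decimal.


01001011 = 75
00011000 = 24
00000000 = 0
10101111 = 175
IP: 75.24.0.175


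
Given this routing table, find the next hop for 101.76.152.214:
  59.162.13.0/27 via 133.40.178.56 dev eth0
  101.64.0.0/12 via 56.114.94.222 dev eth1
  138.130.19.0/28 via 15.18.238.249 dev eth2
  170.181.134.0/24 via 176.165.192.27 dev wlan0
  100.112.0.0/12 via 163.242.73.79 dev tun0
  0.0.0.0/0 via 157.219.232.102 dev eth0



Longest prefix match for 101.76.152.214:
  /27 59.162.13.0: no
  /12 101.64.0.0: MATCH
  /28 138.130.19.0: no
  /24 170.181.134.0: no
  /12 100.112.0.0: no
  /0 0.0.0.0: MATCH
Selected: next-hop 56.114.94.222 via eth1 (matched /12)


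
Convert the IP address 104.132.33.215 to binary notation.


104 = 01101000
132 = 10000100
33 = 00100001
215 = 11010111
Binary: 01101000.10000100.00100001.11010111


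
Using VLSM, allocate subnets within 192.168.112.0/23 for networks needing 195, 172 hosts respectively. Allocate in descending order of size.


195 hosts -> /24 (254 usable): 192.168.112.0/24
172 hosts -> /24 (254 usable): 192.168.113.0/24
Allocation: 192.168.112.0/24 (195 hosts, 254 usable); 192.168.113.0/24 (172 hosts, 254 usable)


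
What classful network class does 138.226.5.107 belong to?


First octet: 138
Binary: 10001010
10xxxxxx -> Class B (128-191)
Class B, default mask 255.255.0.0 (/16)


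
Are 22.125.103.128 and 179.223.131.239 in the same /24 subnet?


Mask: 255.255.255.0
22.125.103.128 AND mask = 22.125.103.0
179.223.131.239 AND mask = 179.223.131.0
No, different subnets (22.125.103.0 vs 179.223.131.0)


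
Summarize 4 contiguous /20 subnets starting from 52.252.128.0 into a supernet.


Original prefix: /20
Number of subnets: 4 = 2^2
New prefix = 20 - 2 = 18
Supernet: 52.252.128.0/18


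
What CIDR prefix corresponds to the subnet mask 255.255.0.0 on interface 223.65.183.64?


Binary: 11111111.11111111.00000000.00000000
Count leading 1s
Prefix: /16


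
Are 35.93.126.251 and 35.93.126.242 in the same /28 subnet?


Mask: 255.255.255.240
35.93.126.251 AND mask = 35.93.126.240
35.93.126.242 AND mask = 35.93.126.240
Yes, same subnet (35.93.126.240)


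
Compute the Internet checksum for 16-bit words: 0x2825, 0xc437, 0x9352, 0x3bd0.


Sum all words (with carry folding):
+ 0x2825 = 0x2825
+ 0xc437 = 0xec5c
+ 0x9352 = 0x7faf
+ 0x3bd0 = 0xbb7f
One's complement: ~0xbb7f
Checksum = 0x4480


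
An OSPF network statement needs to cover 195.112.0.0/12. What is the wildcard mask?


Subnet mask: 255.240.0.0
Wildcard = 255.255.255.255 - subnet mask
255 - 255 = 0
255 - 240 = 15
255 - 0 = 255
255 - 0 = 255
Wildcard: 0.15.255.255


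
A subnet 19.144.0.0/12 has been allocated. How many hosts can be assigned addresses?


Host bits = 32 - 12 = 20
Total addresses = 2^20 = 1048576
Usable = total - 2 (network and broadcast)
Usable hosts: 1048574


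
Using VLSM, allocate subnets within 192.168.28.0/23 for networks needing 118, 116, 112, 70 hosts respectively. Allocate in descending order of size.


118 hosts -> /25 (126 usable): 192.168.28.0/25
116 hosts -> /25 (126 usable): 192.168.28.128/25
112 hosts -> /25 (126 usable): 192.168.29.0/25
70 hosts -> /25 (126 usable): 192.168.29.128/25
Allocation: 192.168.28.0/25 (118 hosts, 126 usable); 192.168.28.128/25 (116 hosts, 126 usable); 192.168.29.0/25 (112 hosts, 126 usable); 192.168.29.128/25 (70 hosts, 126 usable)


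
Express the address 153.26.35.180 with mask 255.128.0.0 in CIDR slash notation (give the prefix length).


Binary: 11111111.10000000.00000000.00000000
Count leading 1s
Prefix: /9


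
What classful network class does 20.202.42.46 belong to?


First octet: 20
Binary: 00010100
0xxxxxxx -> Class A (1-126)
Class A, default mask 255.0.0.0 (/8)


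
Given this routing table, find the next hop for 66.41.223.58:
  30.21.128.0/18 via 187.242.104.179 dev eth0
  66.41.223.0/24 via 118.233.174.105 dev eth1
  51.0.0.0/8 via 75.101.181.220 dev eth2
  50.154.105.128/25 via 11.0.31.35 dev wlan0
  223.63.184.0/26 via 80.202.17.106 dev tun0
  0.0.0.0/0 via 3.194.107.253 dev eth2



Longest prefix match for 66.41.223.58:
  /18 30.21.128.0: no
  /24 66.41.223.0: MATCH
  /8 51.0.0.0: no
  /25 50.154.105.128: no
  /26 223.63.184.0: no
  /0 0.0.0.0: MATCH
Selected: next-hop 118.233.174.105 via eth1 (matched /24)


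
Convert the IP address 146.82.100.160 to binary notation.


146 = 10010010
82 = 01010010
100 = 01100100
160 = 10100000
Binary: 10010010.01010010.01100100.10100000


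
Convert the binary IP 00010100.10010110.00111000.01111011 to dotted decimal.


00010100 = 20
10010110 = 150
00111000 = 56
01111011 = 123
IP: 20.150.56.123


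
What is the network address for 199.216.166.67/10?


IP:   11000111.11011000.10100110.01000011
Mask: 11111111.11000000.00000000.00000000
AND operation:
Net:  11000111.11000000.00000000.00000000
Network: 199.192.0.0/10


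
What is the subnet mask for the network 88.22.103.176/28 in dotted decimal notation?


/28 means 28 network bits, 4 host bits
Binary: 11111111111111111111111111110000
Mask: 255.255.255.240


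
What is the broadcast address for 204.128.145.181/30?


Network: 204.128.145.180/30
Host bits = 2
Set all host bits to 1:
Broadcast: 204.128.145.183


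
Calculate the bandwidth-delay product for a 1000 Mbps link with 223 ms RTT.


BDP = bandwidth * RTT
= 1000 Mbps * 223 ms
= 1000 * 1e6 * 223 / 1000 bits
= 223000000 bits
= 27875000 bytes
= 27221.6797 KB
BDP = 223000000 bits (27875000 bytes)


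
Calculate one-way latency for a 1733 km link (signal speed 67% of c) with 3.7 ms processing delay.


Speed = 0.67 * 3e5 km/s = 201000 km/s
Propagation delay = 1733 / 201000 = 0.0086 s = 8.6219 ms
Processing delay = 3.7 ms
Total one-way latency = 12.3219 ms


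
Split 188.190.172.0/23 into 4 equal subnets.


New prefix = 23 + 2 = 25
Each subnet has 128 addresses
  188.190.172.0/25
  188.190.172.128/25
  188.190.173.0/25
  188.190.173.128/25
Subnets: 188.190.172.0/25, 188.190.172.128/25, 188.190.173.0/25, 188.190.173.128/25


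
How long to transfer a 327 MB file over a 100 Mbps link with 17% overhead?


Effective throughput = 100 * (1 - 17/100) = 83 Mbps
File size in Mb = 327 * 8 = 2616 Mb
Time = 2616 / 83
Time = 31.5181 seconds


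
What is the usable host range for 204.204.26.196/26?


Network: 204.204.26.192
Broadcast: 204.204.26.255
First usable = network + 1
Last usable = broadcast - 1
Range: 204.204.26.193 to 204.204.26.254


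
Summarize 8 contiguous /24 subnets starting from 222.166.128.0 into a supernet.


Original prefix: /24
Number of subnets: 8 = 2^3
New prefix = 24 - 3 = 21
Supernet: 222.166.128.0/21


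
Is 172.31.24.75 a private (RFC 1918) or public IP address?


RFC 1918 private ranges:
  10.0.0.0/8 (10.0.0.0 - 10.255.255.255)
  172.16.0.0/12 (172.16.0.0 - 172.31.255.255)
  192.168.0.0/16 (192.168.0.0 - 192.168.255.255)
Private (in 172.16.0.0/12)


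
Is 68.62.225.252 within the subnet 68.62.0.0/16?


Subnet network: 68.62.0.0
Test IP AND mask: 68.62.0.0
Yes, 68.62.225.252 is in 68.62.0.0/16


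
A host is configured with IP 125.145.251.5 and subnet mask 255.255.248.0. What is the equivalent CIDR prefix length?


Binary: 11111111.11111111.11111000.00000000
Count leading 1s
Prefix: /21


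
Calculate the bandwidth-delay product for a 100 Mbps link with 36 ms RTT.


BDP = bandwidth * RTT
= 100 Mbps * 36 ms
= 100 * 1e6 * 36 / 1000 bits
= 3600000 bits
= 450000 bytes
= 439.4531 KB
BDP = 3600000 bits (450000 bytes)


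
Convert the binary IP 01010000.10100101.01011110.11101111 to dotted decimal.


01010000 = 80
10100101 = 165
01011110 = 94
11101111 = 239
IP: 80.165.94.239


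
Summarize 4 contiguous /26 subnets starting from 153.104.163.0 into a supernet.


Original prefix: /26
Number of subnets: 4 = 2^2
New prefix = 26 - 2 = 24
Supernet: 153.104.163.0/24


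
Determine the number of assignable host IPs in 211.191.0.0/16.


Host bits = 32 - 16 = 16
Total addresses = 2^16 = 65536
Usable = total - 2 (network and broadcast)
Usable hosts: 65534


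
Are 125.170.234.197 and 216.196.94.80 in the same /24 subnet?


Mask: 255.255.255.0
125.170.234.197 AND mask = 125.170.234.0
216.196.94.80 AND mask = 216.196.94.0
No, different subnets (125.170.234.0 vs 216.196.94.0)


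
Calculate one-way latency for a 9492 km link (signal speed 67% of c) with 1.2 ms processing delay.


Speed = 0.67 * 3e5 km/s = 201000 km/s
Propagation delay = 9492 / 201000 = 0.0472 s = 47.2239 ms
Processing delay = 1.2 ms
Total one-way latency = 48.4239 ms


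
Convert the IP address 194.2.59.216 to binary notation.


194 = 11000010
2 = 00000010
59 = 00111011
216 = 11011000
Binary: 11000010.00000010.00111011.11011000


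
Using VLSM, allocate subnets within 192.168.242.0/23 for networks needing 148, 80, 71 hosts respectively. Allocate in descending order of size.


148 hosts -> /24 (254 usable): 192.168.242.0/24
80 hosts -> /25 (126 usable): 192.168.243.0/25
71 hosts -> /25 (126 usable): 192.168.243.128/25
Allocation: 192.168.242.0/24 (148 hosts, 254 usable); 192.168.243.0/25 (80 hosts, 126 usable); 192.168.243.128/25 (71 hosts, 126 usable)


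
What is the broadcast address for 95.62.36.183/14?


Network: 95.60.0.0/14
Host bits = 18
Set all host bits to 1:
Broadcast: 95.63.255.255


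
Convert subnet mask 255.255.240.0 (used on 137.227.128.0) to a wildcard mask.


Subnet mask: 255.255.240.0
Wildcard = 255.255.255.255 - subnet mask
255 - 255 = 0
255 - 255 = 0
255 - 240 = 15
255 - 0 = 255
Wildcard: 0.0.15.255


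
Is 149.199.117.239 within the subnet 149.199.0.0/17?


Subnet network: 149.199.0.0
Test IP AND mask: 149.199.0.0
Yes, 149.199.117.239 is in 149.199.0.0/17


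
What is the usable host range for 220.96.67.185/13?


Network: 220.96.0.0
Broadcast: 220.103.255.255
First usable = network + 1
Last usable = broadcast - 1
Range: 220.96.0.1 to 220.103.255.254


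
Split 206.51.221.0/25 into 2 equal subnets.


New prefix = 25 + 1 = 26
Each subnet has 64 addresses
  206.51.221.0/26
  206.51.221.64/26
Subnets: 206.51.221.0/26, 206.51.221.64/26


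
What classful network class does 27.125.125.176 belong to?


First octet: 27
Binary: 00011011
0xxxxxxx -> Class A (1-126)
Class A, default mask 255.0.0.0 (/8)


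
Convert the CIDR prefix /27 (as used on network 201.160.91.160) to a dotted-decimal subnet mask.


/27 means 27 network bits, 5 host bits
Binary: 11111111111111111111111111100000
Mask: 255.255.255.224


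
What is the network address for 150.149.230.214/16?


IP:   10010110.10010101.11100110.11010110
Mask: 11111111.11111111.00000000.00000000
AND operation:
Net:  10010110.10010101.00000000.00000000
Network: 150.149.0.0/16


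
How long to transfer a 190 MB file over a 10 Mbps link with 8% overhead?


Effective throughput = 10 * (1 - 8/100) = 9.2 Mbps
File size in Mb = 190 * 8 = 1520 Mb
Time = 1520 / 9.2
Time = 165.2174 seconds


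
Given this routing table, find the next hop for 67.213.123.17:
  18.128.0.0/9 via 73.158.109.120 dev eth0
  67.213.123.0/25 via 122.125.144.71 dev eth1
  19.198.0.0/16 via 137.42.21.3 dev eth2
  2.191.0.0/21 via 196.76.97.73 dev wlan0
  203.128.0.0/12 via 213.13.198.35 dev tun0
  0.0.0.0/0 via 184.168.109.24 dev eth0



Longest prefix match for 67.213.123.17:
  /9 18.128.0.0: no
  /25 67.213.123.0: MATCH
  /16 19.198.0.0: no
  /21 2.191.0.0: no
  /12 203.128.0.0: no
  /0 0.0.0.0: MATCH
Selected: next-hop 122.125.144.71 via eth1 (matched /25)


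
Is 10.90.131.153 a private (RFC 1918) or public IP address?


RFC 1918 private ranges:
  10.0.0.0/8 (10.0.0.0 - 10.255.255.255)
  172.16.0.0/12 (172.16.0.0 - 172.31.255.255)
  192.168.0.0/16 (192.168.0.0 - 192.168.255.255)
Private (in 10.0.0.0/8)


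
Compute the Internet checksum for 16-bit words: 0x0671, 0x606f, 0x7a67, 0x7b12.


Sum all words (with carry folding):
+ 0x0671 = 0x0671
+ 0x606f = 0x66e0
+ 0x7a67 = 0xe147
+ 0x7b12 = 0x5c5a
One's complement: ~0x5c5a
Checksum = 0xa3a5


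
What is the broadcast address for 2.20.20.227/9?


Network: 2.0.0.0/9
Host bits = 23
Set all host bits to 1:
Broadcast: 2.127.255.255


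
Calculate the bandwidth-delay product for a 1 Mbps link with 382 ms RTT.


BDP = bandwidth * RTT
= 1 Mbps * 382 ms
= 1 * 1e6 * 382 / 1000 bits
= 382000 bits
= 47750 bytes
= 46.6309 KB
BDP = 382000 bits (47750 bytes)


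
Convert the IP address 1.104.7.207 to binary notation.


1 = 00000001
104 = 01101000
7 = 00000111
207 = 11001111
Binary: 00000001.01101000.00000111.11001111
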